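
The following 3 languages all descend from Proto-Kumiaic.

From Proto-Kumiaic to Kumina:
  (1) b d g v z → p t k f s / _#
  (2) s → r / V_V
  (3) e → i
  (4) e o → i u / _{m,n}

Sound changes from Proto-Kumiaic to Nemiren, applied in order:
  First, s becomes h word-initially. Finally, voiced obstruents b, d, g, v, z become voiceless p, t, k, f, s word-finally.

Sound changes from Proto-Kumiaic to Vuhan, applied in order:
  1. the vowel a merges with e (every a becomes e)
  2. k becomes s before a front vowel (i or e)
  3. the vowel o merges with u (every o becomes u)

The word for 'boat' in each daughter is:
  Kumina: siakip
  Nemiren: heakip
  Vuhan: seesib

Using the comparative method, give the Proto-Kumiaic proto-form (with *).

Position 3: Kumina has a, Nemiren has a, Vuhan has e. Kumina preserves a here (none of its changes turn any other segment into a), so the proto-segment is *a.
Position 6: Kumina has p, Nemiren has p, Vuhan has b. Vuhan preserves b here (none of its changes turn any other segment into b), so the proto-segment is *b.
This points to *seakib. Verify forward in each daughter:
Kumina: start from *seakib.
  rule 1 (final devoicing): seakib → seakip
  rule 2: no change — seakip
  rule 3 (vowel merger): seakip → siakip
  rule 4: no change — siakip
  ⇒ Kumina siakip
Nemiren: start from *seakib.
  rule 1 (debuccalisation): seakib → heakib
  rule 2 (final devoicing): heakib → heakip
  ⇒ Nemiren heakip
Vuhan: *seakib > seekib > seesib  (by vowel merger, palatalisation)
*seakib is the unique common source.

*seakib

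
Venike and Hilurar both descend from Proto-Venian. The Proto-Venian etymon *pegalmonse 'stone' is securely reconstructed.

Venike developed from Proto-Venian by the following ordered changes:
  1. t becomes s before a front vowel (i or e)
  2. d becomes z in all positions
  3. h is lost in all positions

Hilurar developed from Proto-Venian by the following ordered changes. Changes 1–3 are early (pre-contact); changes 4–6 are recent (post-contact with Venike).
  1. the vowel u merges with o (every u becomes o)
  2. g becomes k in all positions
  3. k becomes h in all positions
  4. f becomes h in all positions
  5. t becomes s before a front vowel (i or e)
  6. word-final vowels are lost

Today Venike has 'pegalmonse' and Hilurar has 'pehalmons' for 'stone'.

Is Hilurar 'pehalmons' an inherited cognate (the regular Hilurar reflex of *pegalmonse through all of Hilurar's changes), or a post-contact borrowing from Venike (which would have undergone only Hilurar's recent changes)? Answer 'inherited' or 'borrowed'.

If inherited, *pegalmonse would pass through all of Hilurar's changes:
Hilurar: *pegalmonse > pekalmonse > pehalmonse > pehalmons  (by unconditioned shift, unconditioned shift, apocope)
If borrowed from Venike 'pegalmonse' after the early changes, it would undergo only the recent ones:
  rule 4 (unconditioned shift): no change (pegalmonse)
  rule 5 (palatalisation): no change (pegalmonse)
  rule 6 (apocope): pegalmonse → pegalmons
  ⇒ as a loan: pegalmons
Hilurar 'pehalmons' matches the inherited outcome exactly, so it is an inherited cognate, not a loan.

inherited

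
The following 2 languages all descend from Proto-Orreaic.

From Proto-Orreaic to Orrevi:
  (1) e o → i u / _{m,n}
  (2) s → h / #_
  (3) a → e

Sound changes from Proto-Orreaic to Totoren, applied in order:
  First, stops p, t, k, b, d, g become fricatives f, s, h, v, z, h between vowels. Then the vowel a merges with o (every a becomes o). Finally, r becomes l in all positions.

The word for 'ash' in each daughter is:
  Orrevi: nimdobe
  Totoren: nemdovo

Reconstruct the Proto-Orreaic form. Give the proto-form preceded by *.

Position 2: Orrevi has i, Totoren has e. Totoren preserves e here (none of its changes turn any other segment into e), so the proto-segment is *e.
Position 7: Orrevi has e, Totoren has o. Taking the neighbouring segments as reconstructed: Orrevi e could go back to *a or *e; Totoren o could go back to *a or *o — the one source consistent with every daughter is *a.
Position 6: Orrevi has b, Totoren has v. Orrevi preserves b here (none of its changes turn any other segment into b), so the proto-segment is *b.
This points to *nemdoba. Verify forward in each daughter:
Orrevi: *nemdoba
  nemdoba → nimdoba   [pre-nasal raising]
  nimdoba (rule 2 does not apply)
  nimdoba → nimdobe   [vowel merger]
  giving Orrevi nimdobe.
Totoren: *nemdoba > nemdova > nemdovo  (by intervocalic lenition, vowel merger)
No other proto-form is consistent with every reflex, so the reconstruction is *nemdoba.

*nemdoba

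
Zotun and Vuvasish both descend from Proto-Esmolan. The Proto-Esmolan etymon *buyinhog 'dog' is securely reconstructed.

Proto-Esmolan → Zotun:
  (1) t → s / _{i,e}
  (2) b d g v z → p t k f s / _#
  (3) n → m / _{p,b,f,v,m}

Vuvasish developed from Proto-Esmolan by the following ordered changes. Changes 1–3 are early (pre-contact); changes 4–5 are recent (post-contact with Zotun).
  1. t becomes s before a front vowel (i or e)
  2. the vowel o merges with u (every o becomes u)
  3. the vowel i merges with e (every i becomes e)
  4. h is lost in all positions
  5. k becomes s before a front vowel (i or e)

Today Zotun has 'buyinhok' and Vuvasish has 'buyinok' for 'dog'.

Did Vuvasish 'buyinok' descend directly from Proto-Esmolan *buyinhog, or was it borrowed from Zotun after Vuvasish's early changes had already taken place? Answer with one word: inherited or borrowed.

borrowed

If inherited, *buyinhog would pass through all of Vuvasish's changes:
Vuvasish: start from *buyinhog.
  rule 1: no change — buyinhog
  rule 2 (vowel merger): buyinhog → buyinhug
  rule 3 (vowel merger): buyinhug → buyenhug
  rule 4 (h-loss): buyenhug → buyenug
  rule 5: no change — buyenug
  ⇒ Vuvasish buyenug
If borrowed from Zotun 'buyinhok' after the early changes, it would undergo only the recent ones:
  rule 4 (h-loss): buyinhok → buyinok
  rule 5 (palatalisation): no change (buyinok)
  ⇒ as a loan: buyinok
Vuvasish 'buyinok' matches the loan outcome 'buyinok', not the inherited 'buyenug' — it skipped the early Vuvasish changes, so it was borrowed from Zotun.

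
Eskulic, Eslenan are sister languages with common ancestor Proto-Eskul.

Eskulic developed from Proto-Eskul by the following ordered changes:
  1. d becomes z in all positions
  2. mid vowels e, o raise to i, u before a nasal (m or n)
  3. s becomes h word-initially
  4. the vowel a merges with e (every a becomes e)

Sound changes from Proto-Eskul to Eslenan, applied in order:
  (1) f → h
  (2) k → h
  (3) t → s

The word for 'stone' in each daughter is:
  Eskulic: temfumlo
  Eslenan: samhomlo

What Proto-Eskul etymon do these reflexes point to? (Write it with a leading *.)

Position 1: Eskulic has t, Eslenan has s. Eskulic preserves t here (none of its changes turn any other segment into t), so the proto-segment is *t.
Position 2: Eskulic has e, Eslenan has a. Eslenan preserves a here (none of its changes turn any other segment into a), so the proto-segment is *a.
This points to *tamfomlo. Verify forward in each daughter:
Eskulic: start from *tamfomlo.
  rule 1: no change — tamfomlo
  rule 2 (pre-nasal raising): tamfomlo → tamfumlo
  rule 3: no change — tamfumlo
  rule 4 (vowel merger): tamfumlo → temfumlo
  ⇒ Eskulic temfumlo
Eslenan: *tamfomlo
  tamfomlo → tamhomlo   [unconditioned shift]
  tamhomlo (rule 2 does not apply)
  tamhomlo → samhomlo   [unconditioned shift]
  giving Eslenan samhomlo.
No other proto-form is consistent with every reflex, so the reconstruction is *tamfomlo.

*tamfomlo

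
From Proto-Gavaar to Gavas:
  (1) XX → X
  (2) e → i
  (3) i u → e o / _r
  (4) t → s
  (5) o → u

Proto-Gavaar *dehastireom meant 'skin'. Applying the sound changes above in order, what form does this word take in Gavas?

dihasserium

Gavas: start from *dehastireom.
  rule 1: no change — dehastireom
  rule 2 (vowel merger): dehastireom → dihastiriom
  rule 3 (pre-rhotic lowering): dihastiriom → dihasteriom
  rule 4 (unconditioned shift): dihasteriom → dihasseriom
  rule 5 (vowel merger): dihasseriom → dihasserium
  ⇒ Gavas dihasserium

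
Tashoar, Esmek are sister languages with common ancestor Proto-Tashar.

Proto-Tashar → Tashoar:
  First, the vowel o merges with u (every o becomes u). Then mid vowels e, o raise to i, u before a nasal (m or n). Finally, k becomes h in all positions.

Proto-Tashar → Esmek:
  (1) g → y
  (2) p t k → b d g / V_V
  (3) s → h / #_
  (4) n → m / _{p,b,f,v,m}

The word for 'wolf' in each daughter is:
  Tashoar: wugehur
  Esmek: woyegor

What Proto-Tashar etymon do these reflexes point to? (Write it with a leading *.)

*wogekor

Position 2: Tashoar has u, Esmek has o. Esmek preserves o here (none of its changes turn any other segment into o), so the proto-segment is *o.
Position 3: Tashoar has g, Esmek has y. Tashoar preserves g here (none of its changes turn any other segment into g), so the proto-segment is *g.
Verify the candidate proto-form against each daughter:
Tashoar: *wogekor
  wogekor → wugekur   [vowel merger]
  wugekur (rule 2 does not apply)
  wugekur → wugehur   [unconditioned shift]
  giving Tashoar wugehur.
Esmek: *wogekor > woyekor > woyegor  (by unconditioned shift, intervocalic voicing)
*wogekor is the unique common source.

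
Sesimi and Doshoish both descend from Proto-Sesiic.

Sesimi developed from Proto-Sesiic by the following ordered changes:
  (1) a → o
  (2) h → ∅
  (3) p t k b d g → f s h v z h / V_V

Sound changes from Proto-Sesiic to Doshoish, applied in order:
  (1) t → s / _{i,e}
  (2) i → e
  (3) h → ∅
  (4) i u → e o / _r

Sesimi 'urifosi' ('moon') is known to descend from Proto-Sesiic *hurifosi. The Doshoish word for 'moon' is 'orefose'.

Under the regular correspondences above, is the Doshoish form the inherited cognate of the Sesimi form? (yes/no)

yes

Derive the expected Doshoish reflex of *hurifosi:
Doshoish: *hurifosi
  hurifosi (rule 1 does not apply)
  hurifosi → hurefose   [vowel merger]
  hurefose → urefose   [h-loss]
  urefose → orefose   [pre-rhotic lowering]
  giving Doshoish orefose.
Doshoish 'orefose' matches the regular reflex exactly, so the pair is cognate.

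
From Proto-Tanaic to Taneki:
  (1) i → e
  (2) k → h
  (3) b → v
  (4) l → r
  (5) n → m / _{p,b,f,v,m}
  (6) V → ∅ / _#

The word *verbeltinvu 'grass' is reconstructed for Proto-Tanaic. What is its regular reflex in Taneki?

ververtemv

Taneki: *verbeltinvu
  verbeltinvu → verbeltenvu   [vowel merger]
  verbeltenvu (rule 2 does not apply)
  verbeltenvu → verveltenvu   [unconditioned shift]
  verveltenvu → ververtenvu   [unconditioned shift]
  ververtenvu → ververtemvu   [nasal place assimilation]
  ververtemvu → ververtemv   [apocope]
  giving Taneki ververtemv.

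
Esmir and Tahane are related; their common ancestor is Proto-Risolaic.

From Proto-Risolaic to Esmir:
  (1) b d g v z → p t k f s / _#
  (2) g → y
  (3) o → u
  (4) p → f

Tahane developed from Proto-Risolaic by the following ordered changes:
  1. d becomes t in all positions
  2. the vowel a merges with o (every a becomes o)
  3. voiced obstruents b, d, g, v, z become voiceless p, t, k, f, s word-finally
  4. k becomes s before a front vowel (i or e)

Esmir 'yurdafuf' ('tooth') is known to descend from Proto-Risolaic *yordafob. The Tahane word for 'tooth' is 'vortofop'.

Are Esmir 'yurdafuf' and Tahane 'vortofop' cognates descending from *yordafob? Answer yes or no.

no

Derive the expected Tahane reflex of *yordafob:
Tahane: *yordafob
  yordafob → yortafob   [unconditioned shift]
  yortafob → yortofob   [vowel merger]
  yortofob → yortofop   [final devoicing]
  yortofop (rule 4 does not apply)
  giving Tahane yortofop.
The regular Tahane reflex would be 'yortofop', but the attested form is 'vortofop'. The correspondence is irregular, so they are not cognates (the Tahane form has a different source).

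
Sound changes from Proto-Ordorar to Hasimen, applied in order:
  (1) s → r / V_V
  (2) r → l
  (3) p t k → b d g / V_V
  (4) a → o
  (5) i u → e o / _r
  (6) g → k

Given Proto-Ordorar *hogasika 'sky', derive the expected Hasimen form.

hokoliko

Hasimen: start from *hogasika.
  rule 1 (rhotacism): hogasika → hogarika
  rule 2 (unconditioned shift): hogarika → hogalika
  rule 3 (intervocalic voicing): hogalika → hogaliga
  rule 4 (vowel merger): hogaliga → hogoligo
  rule 5: no change — hogoligo
  rule 6 (unconditioned shift): hogoligo → hokoliko
  ⇒ Hasimen hokoliko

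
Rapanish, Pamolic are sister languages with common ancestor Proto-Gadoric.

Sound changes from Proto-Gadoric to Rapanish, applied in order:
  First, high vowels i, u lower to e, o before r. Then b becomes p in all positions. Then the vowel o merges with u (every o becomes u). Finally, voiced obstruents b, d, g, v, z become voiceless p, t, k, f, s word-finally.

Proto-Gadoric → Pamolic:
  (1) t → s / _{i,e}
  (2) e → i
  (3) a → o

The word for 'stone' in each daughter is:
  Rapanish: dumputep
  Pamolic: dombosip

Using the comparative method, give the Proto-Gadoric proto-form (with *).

*dombotep

Position 6: Rapanish has t, Pamolic has s. Taking the neighbouring segments as reconstructed: Rapanish t can only go back to *t; Pamolic s could go back to *t or *s — the one source consistent with every daughter is *t.
Position 7: Rapanish has e, Pamolic has i. Taking the neighbouring segments as reconstructed: Rapanish e can only go back to *e; Pamolic i could go back to *e or *i — the one source consistent with every daughter is *e.
Verify the candidate proto-form against each daughter:
Rapanish: *dombotep
  dombotep (rule 1 does not apply)
  dombotep → dompotep   [unconditioned shift]
  dompotep → dumputep   [vowel merger]
  dumputep (rule 4 does not apply)
  giving Rapanish dumputep.
Pamolic: start from *dombotep.
  rule 1 (palatalisation): dombotep → dombosep
  rule 2 (vowel merger): dombosep → dombosip
  rule 3: no change — dombosip
  ⇒ Pamolic dombosip
Only *dombotep yields all of Rapanish dumputep, Pamolic dombosip.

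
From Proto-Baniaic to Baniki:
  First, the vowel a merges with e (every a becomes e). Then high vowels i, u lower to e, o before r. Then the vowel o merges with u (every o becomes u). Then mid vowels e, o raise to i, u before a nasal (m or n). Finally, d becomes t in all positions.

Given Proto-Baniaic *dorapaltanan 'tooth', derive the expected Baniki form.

Baniki: start from *dorapaltanan.
  rule 1 (vowel merger): dorapaltanan → dorepeltenen
  rule 2: no change — dorepeltenen
  rule 3 (vowel merger): dorepeltenen → durepeltenen
  rule 4 (pre-nasal raising): durepeltenen → durepeltinin
  rule 5 (unconditioned shift): durepeltinin → turepeltinin
  ⇒ Baniki turepeltinin

turepeltinin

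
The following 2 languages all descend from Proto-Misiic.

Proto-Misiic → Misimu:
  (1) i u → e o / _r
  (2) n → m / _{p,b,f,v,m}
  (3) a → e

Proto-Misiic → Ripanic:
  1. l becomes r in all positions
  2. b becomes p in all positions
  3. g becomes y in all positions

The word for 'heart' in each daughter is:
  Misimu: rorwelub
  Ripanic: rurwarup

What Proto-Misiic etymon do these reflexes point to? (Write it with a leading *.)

Position 6: Misimu has l, Ripanic has r. Misimu preserves l here (none of its changes turn any other segment into l), so the proto-segment is *l.
Position 5: Misimu has e, Ripanic has a. Ripanic preserves a here (none of its changes turn any other segment into a), so the proto-segment is *a.
Verify the candidate proto-form against each daughter:
Misimu: *rurwalub
  rurwalub → rorwalub   [pre-rhotic lowering]
  rorwalub (rule 2 does not apply)
  rorwalub → rorwelub   [vowel merger]
  giving Misimu rorwelub.
Ripanic: *rurwalub > rurwarub > rurwarup  (by unconditioned shift, unconditioned shift)
No other proto-form is consistent with every reflex, so the reconstruction is *rurwalub.

*rurwalub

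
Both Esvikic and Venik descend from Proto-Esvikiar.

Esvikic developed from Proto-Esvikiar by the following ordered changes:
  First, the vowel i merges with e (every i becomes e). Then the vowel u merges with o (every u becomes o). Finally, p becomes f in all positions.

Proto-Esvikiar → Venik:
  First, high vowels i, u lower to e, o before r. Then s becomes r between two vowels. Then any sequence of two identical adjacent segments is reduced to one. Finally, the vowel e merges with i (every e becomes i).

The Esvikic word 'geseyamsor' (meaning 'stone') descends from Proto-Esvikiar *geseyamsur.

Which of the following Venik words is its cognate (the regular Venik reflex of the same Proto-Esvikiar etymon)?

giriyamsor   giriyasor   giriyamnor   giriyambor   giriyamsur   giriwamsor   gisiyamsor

Venik: *geseyamsur > geseyamsor > gereyamsor > giriyamsor  (by pre-rhotic lowering, rhotacism, vowel merger)
Among the options, 'giriyamsor' alone shows every Venik change applied in order.

giriyamsor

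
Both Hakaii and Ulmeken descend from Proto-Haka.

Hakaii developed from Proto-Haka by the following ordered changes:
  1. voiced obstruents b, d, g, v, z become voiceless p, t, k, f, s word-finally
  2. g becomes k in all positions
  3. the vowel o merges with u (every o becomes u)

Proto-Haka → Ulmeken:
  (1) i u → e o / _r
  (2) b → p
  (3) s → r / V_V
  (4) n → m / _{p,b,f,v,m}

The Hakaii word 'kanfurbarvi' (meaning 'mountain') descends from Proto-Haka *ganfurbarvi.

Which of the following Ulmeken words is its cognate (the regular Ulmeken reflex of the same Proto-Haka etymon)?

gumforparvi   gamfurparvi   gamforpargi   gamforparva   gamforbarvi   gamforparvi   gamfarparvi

gamforparvi

Ulmeken: start from *ganfurbarvi.
  rule 1 (pre-rhotic lowering): ganfurbarvi → ganforbarvi
  rule 2 (unconditioned shift): ganforbarvi → ganforparvi
  rule 3: no change — ganforparvi
  rule 4 (nasal place assimilation): ganforparvi → gamforparvi
  ⇒ Ulmeken gamforparvi
Among the options, 'gamforparvi' alone shows every Ulmeken change applied in order.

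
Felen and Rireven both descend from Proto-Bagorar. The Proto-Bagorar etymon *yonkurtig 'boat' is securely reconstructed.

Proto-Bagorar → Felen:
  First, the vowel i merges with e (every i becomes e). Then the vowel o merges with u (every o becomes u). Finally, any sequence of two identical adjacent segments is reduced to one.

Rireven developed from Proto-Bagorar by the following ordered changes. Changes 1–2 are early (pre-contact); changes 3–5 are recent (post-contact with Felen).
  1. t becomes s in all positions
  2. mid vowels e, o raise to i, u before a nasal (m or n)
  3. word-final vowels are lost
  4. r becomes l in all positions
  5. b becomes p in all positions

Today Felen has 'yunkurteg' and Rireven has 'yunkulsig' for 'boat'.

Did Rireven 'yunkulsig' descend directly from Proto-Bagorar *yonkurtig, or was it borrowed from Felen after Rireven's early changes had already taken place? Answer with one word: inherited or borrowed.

If inherited, *yonkurtig would pass through all of Rireven's changes:
Rireven: *yonkurtig
  yonkurtig → yonkursig   [unconditioned shift]
  yonkursig → yunkursig   [pre-nasal raising]
  yunkursig (rule 3 does not apply)
  yunkursig → yunkulsig   [unconditioned shift]
  yunkulsig (rule 5 does not apply)
  giving Rireven yunkulsig.
If borrowed from Felen 'yunkurteg' after the early changes, it would undergo only the recent ones:
  rule 3 (apocope): no change (yunkurteg)
  rule 4 (unconditioned shift): yunkurteg → yunkulteg
  rule 5 (unconditioned shift): no change (yunkulteg)
  ⇒ as a loan: yunkulteg
Rireven 'yunkulsig' matches the inherited outcome exactly, so it is an inherited cognate, not a loan.

inherited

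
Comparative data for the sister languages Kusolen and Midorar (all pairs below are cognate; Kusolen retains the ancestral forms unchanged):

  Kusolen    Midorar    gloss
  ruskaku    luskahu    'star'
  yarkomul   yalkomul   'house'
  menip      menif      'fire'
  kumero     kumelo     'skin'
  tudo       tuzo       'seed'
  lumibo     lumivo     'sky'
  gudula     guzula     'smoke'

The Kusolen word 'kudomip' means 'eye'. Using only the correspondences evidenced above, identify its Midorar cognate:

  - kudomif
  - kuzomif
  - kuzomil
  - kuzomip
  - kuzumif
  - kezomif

tudo ~ tuzo — Kusolen d corresponds to Midorar z between vowels (before a back vowel).
menip ~ menif — Kusolen p corresponds to Midorar f word-finally.
Applying these to Kusolen 'kudomip':
  kudomip → kuzomip   (d→z between vowels (before a back vowel))
  kuzomip → kuzomif   (p→f word-finally)
So the Midorar cognate is 'kuzomif'.

kuzomif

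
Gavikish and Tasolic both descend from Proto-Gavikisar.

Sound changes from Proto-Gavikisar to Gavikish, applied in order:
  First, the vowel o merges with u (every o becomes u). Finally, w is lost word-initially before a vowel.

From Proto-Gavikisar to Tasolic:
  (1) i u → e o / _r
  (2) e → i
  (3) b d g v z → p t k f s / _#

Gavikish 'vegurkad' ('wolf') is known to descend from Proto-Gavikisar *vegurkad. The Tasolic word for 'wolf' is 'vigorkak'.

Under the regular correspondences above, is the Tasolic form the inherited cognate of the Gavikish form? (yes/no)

Derive the expected Tasolic reflex of *vegurkad:
Tasolic: start from *vegurkad.
  rule 1 (pre-rhotic lowering): vegurkad → vegorkad
  rule 2 (vowel merger): vegorkad → vigorkad
  rule 3 (final devoicing): vigorkad → vigorkat
  ⇒ Tasolic vigorkat
The regular Tasolic reflex would be 'vigorkat', but the attested form is 'vigorkak'. The correspondence is irregular, so they are not cognates (the Tasolic form has a different source).

no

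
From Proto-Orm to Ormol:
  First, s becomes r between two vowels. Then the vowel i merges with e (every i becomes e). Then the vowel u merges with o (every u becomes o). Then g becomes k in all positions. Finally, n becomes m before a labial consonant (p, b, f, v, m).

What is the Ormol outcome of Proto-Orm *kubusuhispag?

koborohespak

Ormol: *kubusuhispag
  kubusuhispag → kuburuhispag   [rhotacism]
  kuburuhispag → kuburuhespag   [vowel merger]
  kuburuhespag → koborohespag   [vowel merger]
  koborohespag → koborohespak   [unconditioned shift]
  koborohespak (rule 5 does not apply)
  giving Ormol koborohespak.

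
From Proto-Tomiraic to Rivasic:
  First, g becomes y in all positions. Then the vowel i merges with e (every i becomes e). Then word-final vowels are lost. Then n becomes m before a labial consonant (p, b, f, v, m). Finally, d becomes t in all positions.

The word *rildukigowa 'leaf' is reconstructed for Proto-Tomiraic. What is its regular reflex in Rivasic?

Rivasic: start from *rildukigowa.
  rule 1 (unconditioned shift): rildukigowa → rildukiyowa
  rule 2 (vowel merger): rildukiyowa → reldukeyowa
  rule 3 (apocope): reldukeyowa → reldukeyow
  rule 4: no change — reldukeyow
  rule 5 (unconditioned shift): reldukeyow → reltukeyow
  ⇒ Rivasic reltukeyow

reltukeyow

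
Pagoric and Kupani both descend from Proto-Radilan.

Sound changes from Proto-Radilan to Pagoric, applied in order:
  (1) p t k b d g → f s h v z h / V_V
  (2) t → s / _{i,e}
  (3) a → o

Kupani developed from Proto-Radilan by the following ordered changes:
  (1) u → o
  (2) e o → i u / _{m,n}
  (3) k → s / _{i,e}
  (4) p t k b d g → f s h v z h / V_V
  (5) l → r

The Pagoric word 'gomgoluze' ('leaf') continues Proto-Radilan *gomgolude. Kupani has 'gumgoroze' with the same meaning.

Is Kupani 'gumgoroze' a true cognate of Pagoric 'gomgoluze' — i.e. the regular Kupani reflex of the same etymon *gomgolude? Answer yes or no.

Derive the expected Kupani reflex of *gomgolude:
Kupani: *gomgolude
  gomgolude → gomgolode   [vowel merger]
  gomgolode → gumgolode   [pre-nasal raising]
  gumgolode (rule 3 does not apply)
  gumgolode → gumgoloze   [intervocalic lenition]
  gumgoloze → gumgoroze   [unconditioned shift]
  giving Kupani gumgoroze.
Kupani 'gumgoroze' matches the regular reflex exactly, so the pair is cognate.

yes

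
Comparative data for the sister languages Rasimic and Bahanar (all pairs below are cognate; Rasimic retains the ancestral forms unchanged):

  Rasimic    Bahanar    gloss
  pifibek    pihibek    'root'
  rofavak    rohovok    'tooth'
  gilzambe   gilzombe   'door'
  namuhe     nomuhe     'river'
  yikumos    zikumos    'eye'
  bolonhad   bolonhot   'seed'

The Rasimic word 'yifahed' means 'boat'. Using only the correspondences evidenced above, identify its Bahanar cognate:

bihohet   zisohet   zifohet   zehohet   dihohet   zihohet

zihohet

yikumos ~ zikumos — Rasimic y corresponds to Bahanar z word-initially before a front vowel.
rofavak ~ rohovok — Rasimic f corresponds to Bahanar h between vowels (before a back vowel).
rofavak ~ rohovok, bolonhad ~ bolonhot — Rasimic a corresponds to Bahanar o after a consonant, before a consonant other than r, m, n, p, b, f, v.
bolonhad ~ bolonhot — Rasimic d corresponds to Bahanar t word-finally.
Applying these to Rasimic 'yifahed':
  yifahed → zifahed   (y→z word-initially before a front vowel)
  zifahed → zihahed   (f→h between vowels (before a back vowel))
  zihahed → zihohed   (a→o after a consonant, before a consonant other than r, m, n, p, b, f, v)
  zihohed → zihohet   (d→t word-finally)
So the Bahanar cognate is 'zihohet'.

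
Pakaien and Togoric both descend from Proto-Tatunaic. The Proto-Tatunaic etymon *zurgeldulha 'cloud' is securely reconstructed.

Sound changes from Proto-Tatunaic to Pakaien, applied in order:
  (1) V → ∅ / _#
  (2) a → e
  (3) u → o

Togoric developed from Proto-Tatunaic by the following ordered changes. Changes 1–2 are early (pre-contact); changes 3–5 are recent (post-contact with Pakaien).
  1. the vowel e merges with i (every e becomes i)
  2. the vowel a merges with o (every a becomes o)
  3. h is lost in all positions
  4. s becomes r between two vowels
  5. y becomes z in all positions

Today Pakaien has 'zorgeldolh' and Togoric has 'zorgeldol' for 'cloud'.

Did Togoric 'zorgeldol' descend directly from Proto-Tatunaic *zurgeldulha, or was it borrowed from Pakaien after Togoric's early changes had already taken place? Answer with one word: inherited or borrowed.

borrowed

If inherited, *zurgeldulha would pass through all of Togoric's changes:
Togoric: start from *zurgeldulha.
  rule 1 (vowel merger): zurgeldulha → zurgildulha
  rule 2 (vowel merger): zurgildulha → zurgildulho
  rule 3 (h-loss): zurgildulho → zurgildulo
  rule 4: no change — zurgildulo
  rule 5: no change — zurgildulo
  ⇒ Togoric zurgildulo
If borrowed from Pakaien 'zorgeldolh' after the early changes, it would undergo only the recent ones:
  rule 3 (h-loss): zorgeldolh → zorgeldol
  rule 4 (rhotacism): no change (zorgeldol)
  rule 5 (unconditioned shift): no change (zorgeldol)
  ⇒ as a loan: zorgeldol
Togoric 'zorgeldol' matches the loan outcome 'zorgeldol', not the inherited 'zurgildulo' — it skipped the early Togoric changes, so it was borrowed from Pakaien.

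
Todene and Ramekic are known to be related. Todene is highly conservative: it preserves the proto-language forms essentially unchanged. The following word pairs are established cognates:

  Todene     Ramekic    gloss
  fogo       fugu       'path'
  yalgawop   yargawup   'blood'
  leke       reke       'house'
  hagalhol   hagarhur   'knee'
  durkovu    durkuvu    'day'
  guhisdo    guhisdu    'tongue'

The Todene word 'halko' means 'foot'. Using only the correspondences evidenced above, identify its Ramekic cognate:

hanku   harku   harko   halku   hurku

yalgawop ~ yargawup, hagalhol ~ hagarhur — Todene l corresponds to Ramekic r after a vowel, before a consonant other than r, m, n, p, b, f, v.
fogo ~ fugu, guhisdo ~ guhisdu — Todene o corresponds to Ramekic u word-finally.
Applying these to Todene 'halko':
  halko → harko   (l→r after a vowel, before a consonant other than r, m, n, p, b, f, v)
  harko → harku   (o→u word-finally)
So the Ramekic cognate is 'harku'.

harku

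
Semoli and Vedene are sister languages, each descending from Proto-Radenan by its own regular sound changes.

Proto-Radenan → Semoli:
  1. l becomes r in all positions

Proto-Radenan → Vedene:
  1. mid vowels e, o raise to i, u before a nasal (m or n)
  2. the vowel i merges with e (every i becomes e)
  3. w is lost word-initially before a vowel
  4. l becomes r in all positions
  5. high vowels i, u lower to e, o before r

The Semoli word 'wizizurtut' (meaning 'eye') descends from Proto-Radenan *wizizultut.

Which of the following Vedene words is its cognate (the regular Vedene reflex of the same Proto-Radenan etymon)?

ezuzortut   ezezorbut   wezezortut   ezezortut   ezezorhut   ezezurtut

Vedene: *wizizultut
  wizizultut (rule 1 does not apply)
  wizizultut → wezezultut   [vowel merger]
  wezezultut → ezezultut   [glide loss]
  ezezultut → ezezurtut   [unconditioned shift]
  ezezurtut → ezezortut   [pre-rhotic lowering]
  giving Vedene ezezortut.
Only 'ezezortut' matches the regular Vedene development of *wizizultut.

ezezortut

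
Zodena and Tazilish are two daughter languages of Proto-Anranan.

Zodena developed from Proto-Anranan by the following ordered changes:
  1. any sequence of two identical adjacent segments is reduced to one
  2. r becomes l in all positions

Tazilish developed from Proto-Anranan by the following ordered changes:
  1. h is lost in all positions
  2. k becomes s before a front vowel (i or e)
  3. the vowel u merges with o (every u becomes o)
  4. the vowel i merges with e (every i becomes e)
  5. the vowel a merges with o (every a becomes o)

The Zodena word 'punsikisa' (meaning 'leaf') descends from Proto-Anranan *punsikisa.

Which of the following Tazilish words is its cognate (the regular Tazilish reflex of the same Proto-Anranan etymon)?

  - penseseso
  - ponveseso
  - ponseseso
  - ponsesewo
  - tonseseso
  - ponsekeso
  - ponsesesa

ponseseso

Tazilish: *punsikisa
  punsikisa (rule 1 does not apply)
  punsikisa → punsisisa   [palatalisation]
  punsisisa → ponsisisa   [vowel merger]
  ponsisisa → ponsesesa   [vowel merger]
  ponsesesa → ponseseso   [vowel merger]
  giving Tazilish ponseseso.
Among the options, 'ponseseso' alone shows every Tazilish change applied in order.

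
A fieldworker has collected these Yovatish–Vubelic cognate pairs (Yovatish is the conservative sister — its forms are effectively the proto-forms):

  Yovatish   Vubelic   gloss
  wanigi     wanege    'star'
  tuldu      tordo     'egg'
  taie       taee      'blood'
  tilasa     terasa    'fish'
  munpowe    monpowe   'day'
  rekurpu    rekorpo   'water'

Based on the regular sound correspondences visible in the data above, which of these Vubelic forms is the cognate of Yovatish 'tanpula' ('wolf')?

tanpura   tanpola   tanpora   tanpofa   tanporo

tuldu ~ tordo — Yovatish u corresponds to Vubelic o after a consonant, before a consonant other than r, m, n, p, b, f, v.
tilasa ~ terasa — Yovatish l corresponds to Vubelic r between vowels (before a back vowel).
Applying these to Yovatish 'tanpula':
  tanpula → tanpola   (u→o after a consonant, before a consonant other than r, m, n, p, b, f, v)
  tanpola → tanpora   (l→r between vowels (before a back vowel))
So the Vubelic cognate is 'tanpora'.

tanpora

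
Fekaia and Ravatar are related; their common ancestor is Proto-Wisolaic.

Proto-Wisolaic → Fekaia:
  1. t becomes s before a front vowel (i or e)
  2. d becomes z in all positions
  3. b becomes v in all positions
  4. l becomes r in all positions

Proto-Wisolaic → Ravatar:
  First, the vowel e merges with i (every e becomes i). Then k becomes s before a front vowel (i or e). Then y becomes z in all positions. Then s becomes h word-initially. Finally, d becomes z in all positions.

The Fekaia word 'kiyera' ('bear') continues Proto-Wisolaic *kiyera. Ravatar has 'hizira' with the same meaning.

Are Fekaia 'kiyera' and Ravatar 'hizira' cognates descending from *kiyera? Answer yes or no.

yes

Derive the expected Ravatar reflex of *kiyera:
Ravatar: start from *kiyera.
  rule 1 (vowel merger): kiyera → kiyira
  rule 2 (palatalisation): kiyira → siyira
  rule 3 (unconditioned shift): siyira → sizira
  rule 4 (debuccalisation): sizira → hizira
  rule 5: no change — hizira
  ⇒ Ravatar hizira
Ravatar 'hizira' matches the regular reflex exactly, so the pair is cognate.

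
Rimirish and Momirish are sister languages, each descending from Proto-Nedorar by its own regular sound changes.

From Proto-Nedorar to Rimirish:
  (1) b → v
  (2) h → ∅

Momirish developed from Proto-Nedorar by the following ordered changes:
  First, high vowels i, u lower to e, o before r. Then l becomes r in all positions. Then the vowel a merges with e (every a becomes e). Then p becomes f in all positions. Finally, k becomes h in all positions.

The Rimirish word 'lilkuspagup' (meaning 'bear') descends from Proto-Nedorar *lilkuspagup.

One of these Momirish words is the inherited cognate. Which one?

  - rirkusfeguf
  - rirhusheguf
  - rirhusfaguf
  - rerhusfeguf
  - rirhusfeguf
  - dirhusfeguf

rirhusfeguf

Momirish: *lilkuspagup > rirkuspagup > rirkuspegup > rirkusfeguf > rirhusfeguf  (by unconditioned shift, vowel merger, unconditioned shift, unconditioned shift)
The other candidates each miss or misapply at least one Momirish change.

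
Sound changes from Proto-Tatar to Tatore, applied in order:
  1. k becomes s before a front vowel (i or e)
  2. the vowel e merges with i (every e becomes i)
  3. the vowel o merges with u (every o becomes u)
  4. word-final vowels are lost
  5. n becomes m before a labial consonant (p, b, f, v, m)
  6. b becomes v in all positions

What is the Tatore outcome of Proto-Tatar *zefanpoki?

zifampus

Tatore: *zefanpoki > zefanposi > zifanposi > zifanpusi > zifanpus > zifampus  (by palatalisation, vowel merger, vowel merger, apocope, nasal place assimilation)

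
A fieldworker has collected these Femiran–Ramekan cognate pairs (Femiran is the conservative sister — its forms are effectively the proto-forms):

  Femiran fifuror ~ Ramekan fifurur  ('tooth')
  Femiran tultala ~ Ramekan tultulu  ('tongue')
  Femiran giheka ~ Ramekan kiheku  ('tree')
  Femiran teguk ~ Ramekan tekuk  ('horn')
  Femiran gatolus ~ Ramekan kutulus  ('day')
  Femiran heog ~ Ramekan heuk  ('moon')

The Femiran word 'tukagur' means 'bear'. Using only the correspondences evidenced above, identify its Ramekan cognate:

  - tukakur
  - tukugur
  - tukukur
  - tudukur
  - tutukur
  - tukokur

tultala ~ tultulu, gatolus ~ kutulus — Femiran a corresponds to Ramekan u after a consonant, before a consonant other than r, m, n, p, b, f, v.
teguk ~ tekuk — Femiran g corresponds to Ramekan k between vowels (before a back vowel).
Applying these to Femiran 'tukagur':
  tukagur → tukugur   (a→u after a consonant, before a consonant other than r, m, n, p, b, f, v)
  tukugur → tukukur   (g→k between vowels (before a back vowel))
So the Ramekan cognate is 'tukukur'.

tukukur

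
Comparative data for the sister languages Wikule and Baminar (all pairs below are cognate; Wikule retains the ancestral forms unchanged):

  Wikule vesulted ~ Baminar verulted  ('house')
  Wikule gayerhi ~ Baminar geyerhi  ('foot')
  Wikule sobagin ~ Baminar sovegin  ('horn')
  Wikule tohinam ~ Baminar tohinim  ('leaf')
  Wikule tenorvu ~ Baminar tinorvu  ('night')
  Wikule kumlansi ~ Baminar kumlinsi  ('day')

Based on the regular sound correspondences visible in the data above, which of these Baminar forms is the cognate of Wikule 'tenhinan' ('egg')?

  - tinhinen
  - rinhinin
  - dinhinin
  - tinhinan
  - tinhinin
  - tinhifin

tinhinin

tenorvu ~ tinorvu — Wikule e corresponds to Baminar i after a consonant, before a nasal.
kumlansi ~ kumlinsi — Wikule a corresponds to Baminar i after a consonant, before a nasal.
Applying these to Wikule 'tenhinan':
  tenhinan → tinhinan   (e→i after a consonant, before a nasal)
  tinhinan → tinhinin   (a→i after a consonant, before a nasal)
So the Baminar cognate is 'tinhinin'.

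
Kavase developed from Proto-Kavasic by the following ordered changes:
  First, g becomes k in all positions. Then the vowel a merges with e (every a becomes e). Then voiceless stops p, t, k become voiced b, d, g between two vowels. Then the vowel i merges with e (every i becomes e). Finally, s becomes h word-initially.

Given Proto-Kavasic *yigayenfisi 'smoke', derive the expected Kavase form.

yegeyenfese

Kavase: start from *yigayenfisi.
  rule 1 (unconditioned shift): yigayenfisi → yikayenfisi
  rule 2 (vowel merger): yikayenfisi → yikeyenfisi
  rule 3 (intervocalic voicing): yikeyenfisi → yigeyenfisi
  rule 4 (vowel merger): yigeyenfisi → yegeyenfese
  rule 5: no change — yegeyenfese
  ⇒ Kavase yegeyenfese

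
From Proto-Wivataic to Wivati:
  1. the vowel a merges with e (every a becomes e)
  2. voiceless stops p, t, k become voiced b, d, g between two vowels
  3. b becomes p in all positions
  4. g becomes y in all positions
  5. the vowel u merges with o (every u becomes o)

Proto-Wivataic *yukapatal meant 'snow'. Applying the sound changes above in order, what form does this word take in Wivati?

Wivati: *yukapatal
  yukapatal → yukepetel   [vowel merger]
  yukepetel → yugebedel   [intervocalic voicing]
  yugebedel → yugepedel   [unconditioned shift]
  yugepedel → yuyepedel   [unconditioned shift]
  yuyepedel → yoyepedel   [vowel merger]
  giving Wivati yoyepedel.

yoyepedel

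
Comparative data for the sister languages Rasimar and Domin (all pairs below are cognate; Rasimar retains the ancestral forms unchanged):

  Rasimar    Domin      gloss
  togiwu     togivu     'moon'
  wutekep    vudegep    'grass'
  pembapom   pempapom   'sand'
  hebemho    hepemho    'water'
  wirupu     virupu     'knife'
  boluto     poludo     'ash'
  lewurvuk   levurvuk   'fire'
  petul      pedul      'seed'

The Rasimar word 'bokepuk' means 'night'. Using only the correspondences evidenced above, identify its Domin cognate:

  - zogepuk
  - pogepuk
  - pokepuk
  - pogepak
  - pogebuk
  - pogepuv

pogepuk

boluto ~ poludo — Rasimar b corresponds to Domin p word-initially before a back vowel.
wutekep ~ vudegep — Rasimar k corresponds to Domin g between vowels (before a front vowel).
Applying these to Rasimar 'bokepuk':
  bokepuk → pokepuk   (b→p word-initially before a back vowel)
  pokepuk → pogepuk   (k→g between vowels (before a front vowel))
So the Domin cognate is 'pogepuk'.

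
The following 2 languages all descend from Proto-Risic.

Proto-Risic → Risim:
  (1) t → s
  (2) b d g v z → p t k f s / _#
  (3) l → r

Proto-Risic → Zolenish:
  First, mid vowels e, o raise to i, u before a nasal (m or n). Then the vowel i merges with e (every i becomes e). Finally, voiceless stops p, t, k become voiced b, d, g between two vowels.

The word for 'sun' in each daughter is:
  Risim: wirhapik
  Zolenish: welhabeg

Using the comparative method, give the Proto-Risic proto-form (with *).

Position 6: Risim has p, Zolenish has b. Taking the neighbouring segments as reconstructed: Risim p can only go back to *p; Zolenish b could go back to *p or *b — the one source consistent with every daughter is *p.
Position 8: Risim has k, Zolenish has g. Taking the neighbouring segments as reconstructed: Risim k could go back to *k or *g; Zolenish g can only go back to *g — the one source consistent with every daughter is *g.
This points to *wilhapig. Verify forward in each daughter:
Risim: *wilhapig
  wilhapig (rule 1 does not apply)
  wilhapig → wilhapik   [final devoicing]
  wilhapik → wirhapik   [unconditioned shift]
  giving Risim wirhapik.
Zolenish: start from *wilhapig.
  rule 1: no change — wilhapig
  rule 2 (vowel merger): wilhapig → welhapeg
  rule 3 (intervocalic voicing): welhapeg → welhabeg
  ⇒ Zolenish welhabeg
No other proto-form is consistent with every reflex, so the reconstruction is *wilhapig.

*wilhapig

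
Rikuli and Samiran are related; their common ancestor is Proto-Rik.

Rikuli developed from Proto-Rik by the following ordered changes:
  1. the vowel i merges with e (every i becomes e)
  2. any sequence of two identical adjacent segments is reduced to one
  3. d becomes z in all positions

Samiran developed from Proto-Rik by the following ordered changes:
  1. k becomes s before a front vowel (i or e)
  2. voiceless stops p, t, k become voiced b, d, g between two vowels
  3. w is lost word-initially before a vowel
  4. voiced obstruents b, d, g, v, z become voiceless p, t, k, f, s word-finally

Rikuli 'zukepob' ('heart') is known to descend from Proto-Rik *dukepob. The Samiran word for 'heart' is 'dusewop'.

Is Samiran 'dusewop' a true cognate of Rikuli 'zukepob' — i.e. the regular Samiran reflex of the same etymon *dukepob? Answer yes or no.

no

Derive the expected Samiran reflex of *dukepob:
Samiran: *dukepob
  dukepob → dusepob   [palatalisation]
  dusepob → dusebob   [intervocalic voicing]
  dusebob (rule 3 does not apply)
  dusebob → dusebop   [final devoicing]
  giving Samiran dusebop.
The regular Samiran reflex would be 'dusebop', but the attested form is 'dusewop'. The correspondence is irregular, so they are not cognates (the Samiran form has a different source).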